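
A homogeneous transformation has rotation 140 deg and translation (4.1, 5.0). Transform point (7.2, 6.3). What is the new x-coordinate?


x' = cos(theta)*px - sin(theta)*py + tx
= -0.766*7.2 - 0.6428*6.3 + 4.1
= -5.4651


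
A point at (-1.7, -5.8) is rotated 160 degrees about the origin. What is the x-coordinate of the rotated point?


x' = x*cos(theta) - y*sin(theta)
cos(160 deg) = -0.9397, sin(160 deg) = 0.342
x' = -1.7 * -0.9397 - -5.8 * 0.342
= 1.5975 - -1.9837
= 3.5812


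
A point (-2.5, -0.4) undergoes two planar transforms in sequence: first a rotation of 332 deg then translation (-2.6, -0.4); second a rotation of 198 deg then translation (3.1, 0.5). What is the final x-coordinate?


After transform 1:
x1 = cos(332)*-2.5 - sin(332)*-0.4 + -2.6 = -4.9952
y1 = sin(332)*-2.5 + cos(332)*-0.4 + -0.4 = 0.4205
After transform 2:
x2 = cos(198)*-4.9952 - sin(198)*0.4205 + 3.1
= 7.9806


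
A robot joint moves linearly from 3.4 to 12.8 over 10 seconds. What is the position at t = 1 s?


s = t/T = 1/10 = 0.1
p(t) = p0 + (pf-p0)*s
= 3.4 + (12.8 - 3.4) * 0.1
= 4.34


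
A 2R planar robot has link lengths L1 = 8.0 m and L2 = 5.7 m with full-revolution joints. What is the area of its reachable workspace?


r_max = L1 + L2 = 13.7 m
r_min = |L1 - L2| = 2.3 m
Area = pi*(r_max^2 - r_min^2)
= pi*(187.69 - 5.29)
= pi * 182.4
= 573.0265 m^2


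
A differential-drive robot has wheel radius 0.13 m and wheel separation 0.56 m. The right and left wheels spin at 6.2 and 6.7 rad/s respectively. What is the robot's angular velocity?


vR = r*wR = 0.13*6.2 = 0.806 m/s
vL = r*wL = 0.13*6.7 = 0.871 m/s
v = (vR+vL)/2 = 0.8385 m/s
omega = (vR-vL)/L = -0.1161 rad/s
angular velocity = -0.1161 rad/s


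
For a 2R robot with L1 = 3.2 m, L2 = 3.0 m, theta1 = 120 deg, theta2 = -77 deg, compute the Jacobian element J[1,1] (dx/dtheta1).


J[1,1] = -L1*sin(t1) - L2*sin(t1+t2)
= -3.2*sin(120) - 3.0*sin(43)
= -4.8173


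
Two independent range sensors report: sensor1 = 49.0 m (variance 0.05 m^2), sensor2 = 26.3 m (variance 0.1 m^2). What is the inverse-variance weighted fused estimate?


w1 = (1/var1) / (1/var1 + 1/var2)
   = 20.0 / (20.0 + 10.0) = 0.6667
w2 = 1 - w1 = 0.3333
fused = w1*s1 + w2*s2 = 32.6667 + 8.7667
= 41.4333 m


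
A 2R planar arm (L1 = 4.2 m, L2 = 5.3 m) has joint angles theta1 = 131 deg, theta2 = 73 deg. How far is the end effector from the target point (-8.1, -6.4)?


End effector via forward kinematics:
x = L1*cos(t1) + L2*cos(t1+t2) = -7.5972
y = L1*sin(t1) + L2*sin(t1+t2) = 1.0141
Distance to target:
d = sqrt((-8.1 - -7.5972)^2 + (-6.4 - 1.0141)^2)
= sqrt(0.2528 + 54.9685)
= 7.4311 m


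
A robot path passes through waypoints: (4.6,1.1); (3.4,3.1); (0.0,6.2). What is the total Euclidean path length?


Segment lengths:
  seg1 = sqrt((-1.2)^2 + (2.0)^2) = 2.3324
  seg2 = sqrt((-3.4)^2 + (3.1)^2) = 4.6011
Total = 6.9335


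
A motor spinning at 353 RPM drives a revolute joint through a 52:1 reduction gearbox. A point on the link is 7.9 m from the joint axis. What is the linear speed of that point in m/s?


omega_motor = 353 * 2*pi/60 = 36.9661 rad/s
omega_joint = omega_motor / 52 = 0.7109 rad/s
v = omega_joint * r = 0.7109 * 7.9
= 5.616 m/s


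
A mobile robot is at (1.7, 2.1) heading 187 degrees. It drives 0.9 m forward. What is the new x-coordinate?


x_new = x0 + d*cos(theta)
= 1.7 + 0.9*cos(187)
= 1.7 + -0.8933
= 0.8067


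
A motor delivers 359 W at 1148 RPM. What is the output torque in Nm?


omega = 1148 * 2*pi/60 = 120.2183 rad/s
tau = P / omega = 359 / 120.2183
= 2.9862 Nm


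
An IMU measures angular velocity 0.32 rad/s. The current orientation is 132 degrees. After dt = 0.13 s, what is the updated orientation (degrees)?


delta_theta = w * dt = 0.32 * 0.13 = 0.0416 rad
= 2.3835 deg
theta_new = 132 + 2.3835 = 134.3835 deg


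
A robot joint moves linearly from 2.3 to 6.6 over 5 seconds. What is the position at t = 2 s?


s = t/T = 2/5 = 0.4
p(t) = p0 + (pf-p0)*s
= 2.3 + (6.6 - 2.3) * 0.4
= 4.02


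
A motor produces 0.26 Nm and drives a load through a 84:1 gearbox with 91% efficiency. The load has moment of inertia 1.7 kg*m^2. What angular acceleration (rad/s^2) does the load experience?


tau_out = tau_motor * N * eta
= 0.26 * 84 * 0.91 = 19.8744 Nm
alpha = tau_out / I = 19.8744 / 1.7
= 11.6908 rad/s^2


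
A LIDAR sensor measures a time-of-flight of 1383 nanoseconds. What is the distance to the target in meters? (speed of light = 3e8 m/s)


tof = 1383 ns = 1.383e-06 s
dist = c * tof / 2
= 3e8 * 1.383e-06 / 2
= 207.45 m


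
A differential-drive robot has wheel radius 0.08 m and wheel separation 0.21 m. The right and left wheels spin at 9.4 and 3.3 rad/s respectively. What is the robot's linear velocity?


vR = r*wR = 0.08*9.4 = 0.752 m/s
vL = r*wL = 0.08*3.3 = 0.264 m/s
v = (vR+vL)/2 = 0.508 m/s
omega = (vR-vL)/L = 2.3238 rad/s
linear velocity = 0.508 m/s


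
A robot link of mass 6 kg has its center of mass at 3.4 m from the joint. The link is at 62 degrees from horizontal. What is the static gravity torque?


tau = m*g*L*cos(angle)
= 6 * 9.81 * 3.4 * cos(62 deg)
= 6 * 9.81 * 3.4 * 0.4695
= 93.9525 Nm


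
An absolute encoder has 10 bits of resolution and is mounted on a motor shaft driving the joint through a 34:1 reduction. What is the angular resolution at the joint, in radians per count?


counts = 2^10 = 1024
effective counts at joint = 1024 * 34 = 34816
resolution = 2*pi / 34816
= 1.8047e-04 rad/count


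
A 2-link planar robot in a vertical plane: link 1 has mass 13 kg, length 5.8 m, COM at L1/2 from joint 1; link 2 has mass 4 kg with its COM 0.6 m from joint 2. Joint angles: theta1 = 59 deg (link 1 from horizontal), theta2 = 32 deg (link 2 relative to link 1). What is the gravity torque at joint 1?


Horizontal distance from joint 1 to link-1 COM:
  x_c1 = (L1/2)*cos(t1) = 2.9 * 0.515 = 1.4936 m
Horizontal distance from joint 1 to link-2 COM:
  x_c2 = L1*cos(t1) + Lc2*cos(t1+t2)
       = 5.8*0.515 + 0.6*-0.0175 = 2.9767 m
tau1 = m1*g*x_c1 + m2*g*x_c2
     = 13*9.81*1.4936 + 4*9.81*2.9767
     = 190.4801 + 116.8076
     = 307.2878 Nm


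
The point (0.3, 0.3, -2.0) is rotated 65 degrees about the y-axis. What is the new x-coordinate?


Rotation about y-axis: x' = x*cos(theta) + z*sin(theta)
= 0.3 * 0.4226 + -2.0 * 0.9063
= -1.6858


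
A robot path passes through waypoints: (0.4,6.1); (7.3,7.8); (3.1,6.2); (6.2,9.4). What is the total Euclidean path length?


Segment lengths:
  seg1 = sqrt((6.9)^2 + (1.7)^2) = 7.1063
  seg2 = sqrt((-4.2)^2 + (-1.6)^2) = 4.4944
  seg3 = sqrt((3.1)^2 + (3.2)^2) = 4.4553
Total = 16.0561


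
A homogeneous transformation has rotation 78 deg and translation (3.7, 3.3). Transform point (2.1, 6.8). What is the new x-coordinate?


x' = cos(theta)*px - sin(theta)*py + tx
= 0.2079*2.1 - 0.9781*6.8 + 3.7
= -2.5148


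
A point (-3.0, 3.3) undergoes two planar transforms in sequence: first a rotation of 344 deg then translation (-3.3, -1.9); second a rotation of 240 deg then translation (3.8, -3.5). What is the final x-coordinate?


After transform 1:
x1 = cos(344)*-3.0 - sin(344)*3.3 + -3.3 = -5.2742
y1 = sin(344)*-3.0 + cos(344)*3.3 + -1.9 = 2.0991
After transform 2:
x2 = cos(240)*-5.2742 - sin(240)*2.0991 + 3.8
= 8.2549


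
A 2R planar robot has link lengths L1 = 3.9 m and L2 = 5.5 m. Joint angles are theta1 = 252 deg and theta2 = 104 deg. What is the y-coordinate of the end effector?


Convert angles to radians: theta1 = 4.3982, theta2 = 1.8151
y = L1*sin(theta1) + L2*sin(theta1+theta2)
y = -3.7091 + -0.3837
y = -4.0928


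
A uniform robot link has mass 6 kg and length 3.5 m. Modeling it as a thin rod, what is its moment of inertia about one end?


I = (1/3) * m * L^2
= (1/3) * 6 * 3.5^2
= 0.333333 * 6 * 12.25
= 24.5 kg*m^2


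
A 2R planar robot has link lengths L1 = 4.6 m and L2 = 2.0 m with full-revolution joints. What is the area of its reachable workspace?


r_max = L1 + L2 = 6.6 m
r_min = |L1 - L2| = 2.6 m
Area = pi*(r_max^2 - r_min^2)
= pi*(43.56 - 6.76)
= pi * 36.8
= 115.6106 m^2


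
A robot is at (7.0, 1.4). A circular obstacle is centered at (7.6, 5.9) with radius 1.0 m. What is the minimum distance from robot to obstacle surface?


center_dist = sqrt((7.0-7.6)^2 + (1.4-5.9)^2)
= sqrt(0.36 + 20.25)
= 4.5398
min_dist = center_dist - radius = 4.5398 - 1.0 = 3.5398 m


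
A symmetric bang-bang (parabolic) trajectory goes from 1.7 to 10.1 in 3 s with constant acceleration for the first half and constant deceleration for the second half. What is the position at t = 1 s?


Symmetric rest-to-rest: each phase covers (pf-p0)/2 in time T/2. 0.5*a*(T/2)^2 = (pf-p0)/2 => a = 4*(pf-p0)/T^2
a = 4*(10.1-1.7)/3^2 = 3.7333
t = 1 is in the acceleration phase (t <= T/2).
p = p0 + 0.5*a*t^2 = 1.7 + 0.5*3.7333*1^2
= 3.5667


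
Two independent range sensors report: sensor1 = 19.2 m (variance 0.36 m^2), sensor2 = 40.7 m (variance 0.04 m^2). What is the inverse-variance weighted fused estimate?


w1 = (1/var1) / (1/var1 + 1/var2)
   = 2.7778 / (2.7778 + 25.0) = 0.1
w2 = 1 - w1 = 0.9
fused = w1*s1 + w2*s2 = 1.92 + 36.63
= 38.55 m


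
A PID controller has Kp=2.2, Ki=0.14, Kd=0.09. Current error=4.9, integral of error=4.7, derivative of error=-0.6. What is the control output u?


u = Kp*e + Ki*int(e) + Kd*de/dt
= 2.2*4.9 + 0.14*4.7 + 0.09*(-0.6)
= 10.78 + 0.658 + -0.054
= 11.384


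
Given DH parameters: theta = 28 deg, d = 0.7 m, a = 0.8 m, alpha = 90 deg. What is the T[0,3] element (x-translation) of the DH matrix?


T[0,3] = a * cos(theta)
= 0.8 * cos(28 deg)
= 0.8 * 0.8829
= 0.7064


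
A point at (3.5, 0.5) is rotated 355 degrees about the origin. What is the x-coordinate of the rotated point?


x' = x*cos(theta) - y*sin(theta)
cos(355 deg) = 0.9962, sin(355 deg) = -0.0872
x' = 3.5 * 0.9962 - 0.5 * -0.0872
= 3.4867 - -0.0436
= 3.5303


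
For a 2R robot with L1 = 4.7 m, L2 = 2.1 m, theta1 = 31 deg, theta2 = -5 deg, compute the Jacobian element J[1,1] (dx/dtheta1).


J[1,1] = -L1*sin(t1) - L2*sin(t1+t2)
= -4.7*sin(31) - 2.1*sin(26)
= -3.3413


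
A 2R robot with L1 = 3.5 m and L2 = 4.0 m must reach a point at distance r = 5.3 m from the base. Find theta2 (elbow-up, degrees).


cos(theta2) = (r^2 - L1^2 - L2^2) / (2*L1*L2)
cos(theta2) = (28.09 - 12.25 - 16.0) / 28.0
cos(theta2) = -0.005714
theta2 = 90.3274 degrees


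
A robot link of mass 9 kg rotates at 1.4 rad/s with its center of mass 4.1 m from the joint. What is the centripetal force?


F = m * omega^2 * r
= 9 * 1.4^2 * 4.1
= 9 * 1.96 * 4.1
= 72.324 N


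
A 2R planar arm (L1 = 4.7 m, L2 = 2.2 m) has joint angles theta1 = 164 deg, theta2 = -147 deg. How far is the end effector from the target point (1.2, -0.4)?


End effector via forward kinematics:
x = L1*cos(t1) + L2*cos(t1+t2) = -2.4141
y = L1*sin(t1) + L2*sin(t1+t2) = 1.9387
Distance to target:
d = sqrt((1.2 - -2.4141)^2 + (-0.4 - 1.9387)^2)
= sqrt(13.0614 + 5.4696)
= 4.3048 m


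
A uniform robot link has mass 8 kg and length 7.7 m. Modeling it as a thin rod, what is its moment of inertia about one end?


I = (1/3) * m * L^2
= (1/3) * 8 * 7.7^2
= 0.333333 * 8 * 59.29
= 158.1067 kg*m^2


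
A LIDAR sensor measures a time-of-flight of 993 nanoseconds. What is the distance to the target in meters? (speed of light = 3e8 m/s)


tof = 993 ns = 9.93e-07 s
dist = c * tof / 2
= 3e8 * 9.93e-07 / 2
= 148.95 m


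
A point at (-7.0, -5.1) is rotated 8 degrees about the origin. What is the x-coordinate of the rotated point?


x' = x*cos(theta) - y*sin(theta)
cos(8 deg) = 0.9903, sin(8 deg) = 0.1392
x' = -7.0 * 0.9903 - -5.1 * 0.1392
= -6.9319 - -0.7098
= -6.2221


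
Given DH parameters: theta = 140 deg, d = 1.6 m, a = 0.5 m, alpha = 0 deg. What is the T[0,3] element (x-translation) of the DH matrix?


T[0,3] = a * cos(theta)
= 0.5 * cos(140 deg)
= 0.5 * -0.766
= -0.383


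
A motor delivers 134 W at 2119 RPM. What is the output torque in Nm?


omega = 2119 * 2*pi/60 = 221.9012 rad/s
tau = P / omega = 134 / 221.9012
= 0.6039 Nm


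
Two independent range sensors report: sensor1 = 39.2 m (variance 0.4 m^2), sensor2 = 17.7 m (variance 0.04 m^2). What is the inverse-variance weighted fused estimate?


w1 = (1/var1) / (1/var1 + 1/var2)
   = 2.5 / (2.5 + 25.0) = 0.0909
w2 = 1 - w1 = 0.9091
fused = w1*s1 + w2*s2 = 3.5636 + 16.0909
= 19.6545 m


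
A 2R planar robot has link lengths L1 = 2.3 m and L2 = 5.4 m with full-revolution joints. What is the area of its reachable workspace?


r_max = L1 + L2 = 7.7 m
r_min = |L1 - L2| = 3.1 m
Area = pi*(r_max^2 - r_min^2)
= pi*(59.29 - 9.61)
= pi * 49.68
= 156.0743 m^2


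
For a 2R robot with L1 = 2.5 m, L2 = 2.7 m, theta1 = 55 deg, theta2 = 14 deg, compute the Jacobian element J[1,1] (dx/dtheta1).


J[1,1] = -L1*sin(t1) - L2*sin(t1+t2)
= -2.5*sin(55) - 2.7*sin(69)
= -4.5685


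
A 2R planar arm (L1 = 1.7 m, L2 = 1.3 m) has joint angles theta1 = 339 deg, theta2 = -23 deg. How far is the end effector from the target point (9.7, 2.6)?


End effector via forward kinematics:
x = L1*cos(t1) + L2*cos(t1+t2) = 2.5222
y = L1*sin(t1) + L2*sin(t1+t2) = -1.5123
Distance to target:
d = sqrt((9.7 - 2.5222)^2 + (2.6 - -1.5123)^2)
= sqrt(51.5204 + 16.9109)
= 8.2723 m


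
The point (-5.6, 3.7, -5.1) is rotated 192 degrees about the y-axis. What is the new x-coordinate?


Rotation about y-axis: x' = x*cos(theta) + z*sin(theta)
= -5.6 * -0.9781 + -5.1 * -0.2079
= 6.538


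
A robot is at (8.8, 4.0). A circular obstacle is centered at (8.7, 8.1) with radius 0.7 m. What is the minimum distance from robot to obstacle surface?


center_dist = sqrt((8.8-8.7)^2 + (4.0-8.1)^2)
= sqrt(0.01 + 16.81)
= 4.1012
min_dist = center_dist - radius = 4.1012 - 0.7 = 3.4012 m


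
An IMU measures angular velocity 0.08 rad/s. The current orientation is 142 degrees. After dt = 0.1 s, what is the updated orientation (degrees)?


delta_theta = w * dt = 0.08 * 0.1 = 0.008 rad
= 0.4584 deg
theta_new = 142 + 0.4584 = 142.4584 deg


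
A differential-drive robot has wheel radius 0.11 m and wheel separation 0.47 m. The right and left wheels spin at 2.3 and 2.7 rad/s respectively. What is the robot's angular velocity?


vR = r*wR = 0.11*2.3 = 0.253 m/s
vL = r*wL = 0.11*2.7 = 0.297 m/s
v = (vR+vL)/2 = 0.275 m/s
omega = (vR-vL)/L = -0.0936 rad/s
angular velocity = -0.0936 rad/s


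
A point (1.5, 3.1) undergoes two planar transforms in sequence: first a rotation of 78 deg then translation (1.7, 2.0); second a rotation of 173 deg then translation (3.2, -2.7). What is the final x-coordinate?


After transform 1:
x1 = cos(78)*1.5 - sin(78)*3.1 + 1.7 = -1.0204
y1 = sin(78)*1.5 + cos(78)*3.1 + 2.0 = 4.1117
After transform 2:
x2 = cos(173)*-1.0204 - sin(173)*4.1117 + 3.2
= 3.7117


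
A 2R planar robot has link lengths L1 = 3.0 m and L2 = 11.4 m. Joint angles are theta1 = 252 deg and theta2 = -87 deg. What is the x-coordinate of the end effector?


Convert angles to radians: theta1 = 4.3982, theta2 = -1.5184
x = L1*cos(theta1) + L2*cos(theta1+theta2)
x = -0.9271 + -11.0116
x = -11.9386


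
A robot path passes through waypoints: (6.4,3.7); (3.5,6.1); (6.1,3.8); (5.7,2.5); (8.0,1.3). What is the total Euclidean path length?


Segment lengths:
  seg1 = sqrt((-2.9)^2 + (2.4)^2) = 3.7643
  seg2 = sqrt((2.6)^2 + (-2.3)^2) = 3.4713
  seg3 = sqrt((-0.4)^2 + (-1.3)^2) = 1.3601
  seg4 = sqrt((2.3)^2 + (-1.2)^2) = 2.5942
Total = 11.19


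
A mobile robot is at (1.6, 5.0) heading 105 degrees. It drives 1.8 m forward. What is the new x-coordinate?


x_new = x0 + d*cos(theta)
= 1.6 + 1.8*cos(105)
= 1.6 + -0.4659
= 1.1341


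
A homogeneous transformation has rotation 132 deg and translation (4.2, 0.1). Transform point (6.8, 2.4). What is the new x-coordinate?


x' = cos(theta)*px - sin(theta)*py + tx
= -0.6691*6.8 - 0.7431*2.4 + 4.2
= -2.1336


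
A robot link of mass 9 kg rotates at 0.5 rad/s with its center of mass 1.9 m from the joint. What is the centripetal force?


F = m * omega^2 * r
= 9 * 0.5^2 * 1.9
= 9 * 0.25 * 1.9
= 4.275 N


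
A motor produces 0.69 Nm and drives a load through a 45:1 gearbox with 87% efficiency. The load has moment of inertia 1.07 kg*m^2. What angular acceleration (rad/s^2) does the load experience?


tau_out = tau_motor * N * eta
= 0.69 * 45 * 0.87 = 27.0135 Nm
alpha = tau_out / I = 27.0135 / 1.07
= 25.2463 rad/s^2


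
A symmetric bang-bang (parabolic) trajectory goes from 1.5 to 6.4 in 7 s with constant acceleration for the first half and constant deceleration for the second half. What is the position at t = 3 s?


Symmetric rest-to-rest: each phase covers (pf-p0)/2 in time T/2. 0.5*a*(T/2)^2 = (pf-p0)/2 => a = 4*(pf-p0)/T^2
a = 4*(6.4-1.5)/7^2 = 0.4
t = 3 is in the acceleration phase (t <= T/2).
p = p0 + 0.5*a*t^2 = 1.5 + 0.5*0.4*3^2
= 3.3


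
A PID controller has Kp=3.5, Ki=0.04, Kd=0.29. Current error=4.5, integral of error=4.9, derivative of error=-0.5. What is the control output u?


u = Kp*e + Ki*int(e) + Kd*de/dt
= 3.5*4.5 + 0.04*4.9 + 0.29*(-0.5)
= 15.75 + 0.196 + -0.145
= 15.801


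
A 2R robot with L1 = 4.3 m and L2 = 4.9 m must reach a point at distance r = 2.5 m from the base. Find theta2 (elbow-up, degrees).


cos(theta2) = (r^2 - L1^2 - L2^2) / (2*L1*L2)
cos(theta2) = (6.25 - 18.49 - 24.01) / 42.14
cos(theta2) = -0.860228
theta2 = 149.3422 degrees


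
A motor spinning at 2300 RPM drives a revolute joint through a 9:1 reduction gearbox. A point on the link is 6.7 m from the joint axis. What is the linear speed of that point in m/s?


omega_motor = 2300 * 2*pi/60 = 240.8554 rad/s
omega_joint = omega_motor / 9 = 26.7617 rad/s
v = omega_joint * r = 26.7617 * 6.7
= 179.3035 m/s


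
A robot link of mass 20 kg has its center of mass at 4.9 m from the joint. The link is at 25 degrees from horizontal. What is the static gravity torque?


tau = m*g*L*cos(angle)
= 20 * 9.81 * 4.9 * cos(25 deg)
= 20 * 9.81 * 4.9 * 0.9063
= 871.3062 Nm


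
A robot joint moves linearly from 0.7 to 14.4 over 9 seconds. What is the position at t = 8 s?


s = t/T = 8/9 = 0.8889
p(t) = p0 + (pf-p0)*s
= 0.7 + (14.4 - 0.7) * 0.8889
= 12.8778


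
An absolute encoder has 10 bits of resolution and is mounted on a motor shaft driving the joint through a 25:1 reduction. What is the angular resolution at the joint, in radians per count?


counts = 2^10 = 1024
effective counts at joint = 1024 * 25 = 25600
resolution = 2*pi / 25600
= 2.4544e-04 rad/count


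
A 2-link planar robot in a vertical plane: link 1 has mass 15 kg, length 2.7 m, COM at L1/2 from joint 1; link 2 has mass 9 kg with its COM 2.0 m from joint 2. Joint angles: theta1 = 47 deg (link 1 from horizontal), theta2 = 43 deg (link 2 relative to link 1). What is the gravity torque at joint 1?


Horizontal distance from joint 1 to link-1 COM:
  x_c1 = (L1/2)*cos(t1) = 1.35 * 0.682 = 0.9207 m
Horizontal distance from joint 1 to link-2 COM:
  x_c2 = L1*cos(t1) + Lc2*cos(t1+t2)
       = 2.7*0.682 + 2.0*0.0 = 1.8414 m
tau1 = m1*g*x_c1 + m2*g*x_c2
     = 15*9.81*0.9207 + 9*9.81*1.8414
     = 135.4807 + 162.5768
     = 298.0575 Nm


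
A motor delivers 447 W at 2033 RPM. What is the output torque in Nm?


omega = 2033 * 2*pi/60 = 212.8953 rad/s
tau = P / omega = 447 / 212.8953
= 2.0996 Nm


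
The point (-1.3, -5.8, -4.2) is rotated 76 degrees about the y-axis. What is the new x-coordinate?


Rotation about y-axis: x' = x*cos(theta) + z*sin(theta)
= -1.3 * 0.2419 + -4.2 * 0.9703
= -4.3897


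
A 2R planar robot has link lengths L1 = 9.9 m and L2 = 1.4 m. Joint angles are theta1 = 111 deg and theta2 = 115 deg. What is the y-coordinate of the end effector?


Convert angles to radians: theta1 = 1.9373, theta2 = 2.0071
y = L1*sin(theta1) + L2*sin(theta1+theta2)
y = 9.2424 + -1.0071
y = 8.2354


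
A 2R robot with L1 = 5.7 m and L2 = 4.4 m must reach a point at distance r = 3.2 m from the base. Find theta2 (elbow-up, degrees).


cos(theta2) = (r^2 - L1^2 - L2^2) / (2*L1*L2)
cos(theta2) = (10.24 - 32.49 - 19.36) / 50.16
cos(theta2) = -0.829545
theta2 = 146.0521 degrees


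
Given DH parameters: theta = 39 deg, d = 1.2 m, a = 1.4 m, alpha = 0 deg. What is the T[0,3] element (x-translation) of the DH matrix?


T[0,3] = a * cos(theta)
= 1.4 * cos(39 deg)
= 1.4 * 0.7771
= 1.088


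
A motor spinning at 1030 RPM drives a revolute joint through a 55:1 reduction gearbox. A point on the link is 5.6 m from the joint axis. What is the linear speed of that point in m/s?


omega_motor = 1030 * 2*pi/60 = 107.8613 rad/s
omega_joint = omega_motor / 55 = 1.9611 rad/s
v = omega_joint * r = 1.9611 * 5.6
= 10.9822 m/s


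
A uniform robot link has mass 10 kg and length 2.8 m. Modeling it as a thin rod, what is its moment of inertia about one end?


I = (1/3) * m * L^2
= (1/3) * 10 * 2.8^2
= 0.333333 * 10 * 7.84
= 26.1333 kg*m^2


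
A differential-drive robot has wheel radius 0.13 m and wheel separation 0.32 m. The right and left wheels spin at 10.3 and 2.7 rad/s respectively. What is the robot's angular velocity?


vR = r*wR = 0.13*10.3 = 1.339 m/s
vL = r*wL = 0.13*2.7 = 0.351 m/s
v = (vR+vL)/2 = 0.845 m/s
omega = (vR-vL)/L = 3.0875 rad/s
angular velocity = 3.0875 rad/s


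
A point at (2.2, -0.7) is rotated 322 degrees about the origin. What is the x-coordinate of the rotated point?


x' = x*cos(theta) - y*sin(theta)
cos(322 deg) = 0.788, sin(322 deg) = -0.6157
x' = 2.2 * 0.788 - -0.7 * -0.6157
= 1.7336 - 0.431
= 1.3027


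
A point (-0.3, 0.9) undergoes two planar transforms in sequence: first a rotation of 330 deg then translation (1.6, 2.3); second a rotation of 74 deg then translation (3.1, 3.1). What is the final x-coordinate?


After transform 1:
x1 = cos(330)*-0.3 - sin(330)*0.9 + 1.6 = 1.7902
y1 = sin(330)*-0.3 + cos(330)*0.9 + 2.3 = 3.2294
After transform 2:
x2 = cos(74)*1.7902 - sin(74)*3.2294 + 3.1
= 0.4891


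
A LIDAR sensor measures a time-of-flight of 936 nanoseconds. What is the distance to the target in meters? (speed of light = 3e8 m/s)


tof = 936 ns = 9.36e-07 s
dist = c * tof / 2
= 3e8 * 9.36e-07 / 2
= 140.4 m


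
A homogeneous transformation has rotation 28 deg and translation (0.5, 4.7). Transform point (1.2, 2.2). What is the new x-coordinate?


x' = cos(theta)*px - sin(theta)*py + tx
= 0.8829*1.2 - 0.4695*2.2 + 0.5
= 0.5267


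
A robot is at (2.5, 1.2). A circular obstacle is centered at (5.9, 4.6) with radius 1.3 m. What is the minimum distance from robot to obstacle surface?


center_dist = sqrt((2.5-5.9)^2 + (1.2-4.6)^2)
= sqrt(11.56 + 11.56)
= 4.8083
min_dist = center_dist - radius = 4.8083 - 1.3 = 3.5083 m


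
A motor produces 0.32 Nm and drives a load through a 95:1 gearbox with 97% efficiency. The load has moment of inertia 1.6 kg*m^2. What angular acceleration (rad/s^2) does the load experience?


tau_out = tau_motor * N * eta
= 0.32 * 95 * 0.97 = 29.488 Nm
alpha = tau_out / I = 29.488 / 1.6
= 18.43 rad/s^2


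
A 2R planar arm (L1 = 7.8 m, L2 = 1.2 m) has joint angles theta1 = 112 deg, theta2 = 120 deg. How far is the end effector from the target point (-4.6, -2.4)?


End effector via forward kinematics:
x = L1*cos(t1) + L2*cos(t1+t2) = -3.6607
y = L1*sin(t1) + L2*sin(t1+t2) = 6.2864
Distance to target:
d = sqrt((-4.6 - -3.6607)^2 + (-2.4 - 6.2864)^2)
= sqrt(0.8822 + 75.4539)
= 8.7371 m


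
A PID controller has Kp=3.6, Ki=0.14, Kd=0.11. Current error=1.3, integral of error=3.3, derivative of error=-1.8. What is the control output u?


u = Kp*e + Ki*int(e) + Kd*de/dt
= 3.6*1.3 + 0.14*3.3 + 0.11*(-1.8)
= 4.68 + 0.462 + -0.198
= 4.944


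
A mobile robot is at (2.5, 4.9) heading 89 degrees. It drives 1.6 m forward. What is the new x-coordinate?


x_new = x0 + d*cos(theta)
= 2.5 + 1.6*cos(89)
= 2.5 + 0.0279
= 2.5279


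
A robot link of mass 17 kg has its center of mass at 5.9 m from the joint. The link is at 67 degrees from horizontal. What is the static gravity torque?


tau = m*g*L*cos(angle)
= 17 * 9.81 * 5.9 * cos(67 deg)
= 17 * 9.81 * 5.9 * 0.3907
= 384.4572 Nm


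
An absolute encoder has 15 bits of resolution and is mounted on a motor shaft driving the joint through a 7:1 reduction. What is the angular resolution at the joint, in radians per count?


counts = 2^15 = 32768
effective counts at joint = 32768 * 7 = 229376
resolution = 2*pi / 229376
= 2.7393e-05 rad/count


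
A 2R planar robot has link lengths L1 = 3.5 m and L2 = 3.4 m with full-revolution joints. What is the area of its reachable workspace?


r_max = L1 + L2 = 6.9 m
r_min = |L1 - L2| = 0.1 m
Area = pi*(r_max^2 - r_min^2)
= pi*(47.61 - 0.01)
= pi * 47.6
= 149.5398 m^2


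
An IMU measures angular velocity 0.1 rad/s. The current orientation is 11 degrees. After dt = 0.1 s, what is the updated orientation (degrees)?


delta_theta = w * dt = 0.1 * 0.1 = 0.01 rad
= 0.573 deg
theta_new = 11 + 0.573 = 11.573 deg


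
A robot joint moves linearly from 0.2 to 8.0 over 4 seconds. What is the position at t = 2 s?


s = t/T = 2/4 = 0.5
p(t) = p0 + (pf-p0)*s
= 0.2 + (8.0 - 0.2) * 0.5
= 4.1


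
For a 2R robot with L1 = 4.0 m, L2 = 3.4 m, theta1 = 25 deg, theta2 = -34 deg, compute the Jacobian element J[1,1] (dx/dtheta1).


J[1,1] = -L1*sin(t1) - L2*sin(t1+t2)
= -4.0*sin(25) - 3.4*sin(-9)
= -1.1586


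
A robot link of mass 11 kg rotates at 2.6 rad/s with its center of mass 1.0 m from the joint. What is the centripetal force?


F = m * omega^2 * r
= 11 * 2.6^2 * 1.0
= 11 * 6.76 * 1.0
= 74.36 N


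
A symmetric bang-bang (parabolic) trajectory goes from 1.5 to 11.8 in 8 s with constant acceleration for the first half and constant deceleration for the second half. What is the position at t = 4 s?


Symmetric rest-to-rest: each phase covers (pf-p0)/2 in time T/2. 0.5*a*(T/2)^2 = (pf-p0)/2 => a = 4*(pf-p0)/T^2
a = 4*(11.8-1.5)/8^2 = 0.6438
t = 4 is in the acceleration phase (t <= T/2).
p = p0 + 0.5*a*t^2 = 1.5 + 0.5*0.6438*4^2
= 6.65


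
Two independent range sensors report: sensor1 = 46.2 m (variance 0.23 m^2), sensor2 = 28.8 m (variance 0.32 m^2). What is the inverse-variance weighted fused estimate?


w1 = (1/var1) / (1/var1 + 1/var2)
   = 4.3478 / (4.3478 + 3.125) = 0.5818
w2 = 1 - w1 = 0.4182
fused = w1*s1 + w2*s2 = 26.88 + 12.0436
= 38.9236 m


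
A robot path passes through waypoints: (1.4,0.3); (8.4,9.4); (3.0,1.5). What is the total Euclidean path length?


Segment lengths:
  seg1 = sqrt((7.0)^2 + (9.1)^2) = 11.4809
  seg2 = sqrt((-5.4)^2 + (-7.9)^2) = 9.5692
Total = 21.0501


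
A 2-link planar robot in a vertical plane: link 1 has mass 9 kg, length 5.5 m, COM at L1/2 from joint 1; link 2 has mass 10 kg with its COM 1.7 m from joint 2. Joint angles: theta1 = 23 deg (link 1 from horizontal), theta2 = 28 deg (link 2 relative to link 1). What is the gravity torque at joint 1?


Horizontal distance from joint 1 to link-1 COM:
  x_c1 = (L1/2)*cos(t1) = 2.75 * 0.9205 = 2.5314 m
Horizontal distance from joint 1 to link-2 COM:
  x_c2 = L1*cos(t1) + Lc2*cos(t1+t2)
       = 5.5*0.9205 + 1.7*0.6293 = 6.1326 m
tau1 = m1*g*x_c1 + m2*g*x_c2
     = 9*9.81*2.5314 + 10*9.81*6.1326
     = 223.4963 + 601.6102
     = 825.1064 Nm


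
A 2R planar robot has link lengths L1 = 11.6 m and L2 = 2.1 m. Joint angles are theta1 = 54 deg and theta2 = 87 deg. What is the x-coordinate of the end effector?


Convert angles to radians: theta1 = 0.9425, theta2 = 1.5184
x = L1*cos(theta1) + L2*cos(theta1+theta2)
x = 6.8183 + -1.632
x = 5.1863


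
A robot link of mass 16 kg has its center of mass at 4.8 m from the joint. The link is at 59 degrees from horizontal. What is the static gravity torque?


tau = m*g*L*cos(angle)
= 16 * 9.81 * 4.8 * cos(59 deg)
= 16 * 9.81 * 4.8 * 0.515
= 388.0338 Nm


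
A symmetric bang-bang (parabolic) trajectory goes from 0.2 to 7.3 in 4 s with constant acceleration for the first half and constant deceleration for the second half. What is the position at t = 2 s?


Symmetric rest-to-rest: each phase covers (pf-p0)/2 in time T/2. 0.5*a*(T/2)^2 = (pf-p0)/2 => a = 4*(pf-p0)/T^2
a = 4*(7.3-0.2)/4^2 = 1.775
t = 2 is in the acceleration phase (t <= T/2).
p = p0 + 0.5*a*t^2 = 0.2 + 0.5*1.775*2^2
= 3.75


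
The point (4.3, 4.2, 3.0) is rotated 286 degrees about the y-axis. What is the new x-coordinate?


Rotation about y-axis: x' = x*cos(theta) + z*sin(theta)
= 4.3 * 0.2756 + 3.0 * -0.9613
= -1.6985


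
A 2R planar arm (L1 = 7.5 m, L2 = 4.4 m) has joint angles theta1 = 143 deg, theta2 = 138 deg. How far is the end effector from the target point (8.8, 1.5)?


End effector via forward kinematics:
x = L1*cos(t1) + L2*cos(t1+t2) = -5.1502
y = L1*sin(t1) + L2*sin(t1+t2) = 0.1945
Distance to target:
d = sqrt((8.8 - -5.1502)^2 + (1.5 - 0.1945)^2)
= sqrt(194.6083 + 1.7045)
= 14.0112 m


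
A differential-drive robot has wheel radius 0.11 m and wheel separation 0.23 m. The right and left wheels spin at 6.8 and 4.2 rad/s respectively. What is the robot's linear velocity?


vR = r*wR = 0.11*6.8 = 0.748 m/s
vL = r*wL = 0.11*4.2 = 0.462 m/s
v = (vR+vL)/2 = 0.605 m/s
omega = (vR-vL)/L = 1.2435 rad/s
linear velocity = 0.605 m/s


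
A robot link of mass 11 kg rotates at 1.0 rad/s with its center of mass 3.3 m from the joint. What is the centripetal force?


F = m * omega^2 * r
= 11 * 1.0^2 * 3.3
= 11 * 1.0 * 3.3
= 36.3 N


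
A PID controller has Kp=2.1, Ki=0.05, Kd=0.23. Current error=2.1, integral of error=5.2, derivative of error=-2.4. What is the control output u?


u = Kp*e + Ki*int(e) + Kd*de/dt
= 2.1*2.1 + 0.05*5.2 + 0.23*(-2.4)
= 4.41 + 0.26 + -0.552
= 4.118


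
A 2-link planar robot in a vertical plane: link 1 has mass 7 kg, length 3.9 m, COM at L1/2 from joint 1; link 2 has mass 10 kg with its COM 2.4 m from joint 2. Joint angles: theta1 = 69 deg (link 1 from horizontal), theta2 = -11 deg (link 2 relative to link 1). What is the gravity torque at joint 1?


Horizontal distance from joint 1 to link-1 COM:
  x_c1 = (L1/2)*cos(t1) = 1.95 * 0.3584 = 0.6988 m
Horizontal distance from joint 1 to link-2 COM:
  x_c2 = L1*cos(t1) + Lc2*cos(t1+t2)
       = 3.9*0.3584 + 2.4*0.5299 = 2.6694 m
tau1 = m1*g*x_c1 + m2*g*x_c2
     = 7*9.81*0.6988 + 10*9.81*2.6694
     = 47.9878 + 261.8722
     = 309.86 Nm


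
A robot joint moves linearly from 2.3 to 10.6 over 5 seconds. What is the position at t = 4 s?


s = t/T = 4/5 = 0.8
p(t) = p0 + (pf-p0)*s
= 2.3 + (10.6 - 2.3) * 0.8
= 8.94


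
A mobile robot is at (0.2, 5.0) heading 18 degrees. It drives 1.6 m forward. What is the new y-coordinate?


y_new = y0 + d*sin(theta)
= 5.0 + 1.6*sin(18)
= 5.0 + 0.4944
= 5.4944


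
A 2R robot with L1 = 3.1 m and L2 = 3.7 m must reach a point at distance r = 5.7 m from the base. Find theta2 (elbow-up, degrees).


cos(theta2) = (r^2 - L1^2 - L2^2) / (2*L1*L2)
cos(theta2) = (32.49 - 9.61 - 13.69) / 22.94
cos(theta2) = 0.40061
theta2 = 66.3837 degrees


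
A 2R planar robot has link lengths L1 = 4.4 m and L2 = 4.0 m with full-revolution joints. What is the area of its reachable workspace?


r_max = L1 + L2 = 8.4 m
r_min = |L1 - L2| = 0.4 m
Area = pi*(r_max^2 - r_min^2)
= pi*(70.56 - 0.16)
= pi * 70.4
= 221.1681 m^2


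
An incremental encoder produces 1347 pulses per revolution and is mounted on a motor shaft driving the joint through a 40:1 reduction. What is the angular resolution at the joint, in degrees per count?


counts per rev = 1347
effective counts at joint = 1347 * 40 = 53880
resolution = 360 / 53880
= 0.0067 deg/count


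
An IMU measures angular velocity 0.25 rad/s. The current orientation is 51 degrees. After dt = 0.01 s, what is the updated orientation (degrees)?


delta_theta = w * dt = 0.25 * 0.01 = 0.0025 rad
= 0.1432 deg
theta_new = 51 + 0.1432 = 51.1432 deg


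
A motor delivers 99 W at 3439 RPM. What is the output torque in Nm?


omega = 3439 * 2*pi/60 = 360.1312 rad/s
tau = P / omega = 99 / 360.1312
= 0.2749 Nm


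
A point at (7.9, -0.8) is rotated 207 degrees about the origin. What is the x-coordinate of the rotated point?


x' = x*cos(theta) - y*sin(theta)
cos(207 deg) = -0.891, sin(207 deg) = -0.454
x' = 7.9 * -0.891 - -0.8 * -0.454
= -7.039 - 0.3632
= -7.4021


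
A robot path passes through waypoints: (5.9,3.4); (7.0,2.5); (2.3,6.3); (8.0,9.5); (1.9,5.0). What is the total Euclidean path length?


Segment lengths:
  seg1 = sqrt((1.1)^2 + (-0.9)^2) = 1.4213
  seg2 = sqrt((-4.7)^2 + (3.8)^2) = 6.044
  seg3 = sqrt((5.7)^2 + (3.2)^2) = 6.5368
  seg4 = sqrt((-6.1)^2 + (-4.5)^2) = 7.5802
Total = 21.5823


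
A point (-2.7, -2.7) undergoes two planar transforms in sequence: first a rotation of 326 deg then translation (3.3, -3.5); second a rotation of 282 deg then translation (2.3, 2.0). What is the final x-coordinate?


After transform 1:
x1 = cos(326)*-2.7 - sin(326)*-2.7 + 3.3 = -0.4482
y1 = sin(326)*-2.7 + cos(326)*-2.7 + -3.5 = -4.2286
After transform 2:
x2 = cos(282)*-0.4482 - sin(282)*-4.2286 + 2.3
= -1.9294


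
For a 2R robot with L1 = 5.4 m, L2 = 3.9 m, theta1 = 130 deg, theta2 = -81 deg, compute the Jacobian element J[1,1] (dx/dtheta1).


J[1,1] = -L1*sin(t1) - L2*sin(t1+t2)
= -5.4*sin(130) - 3.9*sin(49)
= -7.08


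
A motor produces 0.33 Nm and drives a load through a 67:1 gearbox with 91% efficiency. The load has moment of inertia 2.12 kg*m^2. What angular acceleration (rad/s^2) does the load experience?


tau_out = tau_motor * N * eta
= 0.33 * 67 * 0.91 = 20.1201 Nm
alpha = tau_out / I = 20.1201 / 2.12
= 9.4906 rad/s^2


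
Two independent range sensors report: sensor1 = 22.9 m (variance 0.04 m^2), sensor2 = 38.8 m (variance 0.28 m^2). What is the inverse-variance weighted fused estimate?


w1 = (1/var1) / (1/var1 + 1/var2)
   = 25.0 / (25.0 + 3.5714) = 0.875
w2 = 1 - w1 = 0.125
fused = w1*s1 + w2*s2 = 20.0375 + 4.85
= 24.8875 m


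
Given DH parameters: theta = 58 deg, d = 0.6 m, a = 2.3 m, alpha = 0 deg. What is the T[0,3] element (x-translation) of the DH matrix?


T[0,3] = a * cos(theta)
= 2.3 * cos(58 deg)
= 2.3 * 0.5299
= 1.2188


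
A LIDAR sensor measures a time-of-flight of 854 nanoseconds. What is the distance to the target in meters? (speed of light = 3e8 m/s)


tof = 854 ns = 8.54e-07 s
dist = c * tof / 2
= 3e8 * 8.54e-07 / 2
= 128.1 m


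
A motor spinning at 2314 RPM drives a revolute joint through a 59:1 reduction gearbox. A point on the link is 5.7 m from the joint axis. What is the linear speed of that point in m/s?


omega_motor = 2314 * 2*pi/60 = 242.3215 rad/s
omega_joint = omega_motor / 59 = 4.1071 rad/s
v = omega_joint * r = 4.1071 * 5.7
= 23.4107 m/s


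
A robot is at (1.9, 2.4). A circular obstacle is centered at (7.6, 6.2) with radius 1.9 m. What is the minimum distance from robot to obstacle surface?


center_dist = sqrt((1.9-7.6)^2 + (2.4-6.2)^2)
= sqrt(32.49 + 14.44)
= 6.8505
min_dist = center_dist - radius = 6.8505 - 1.9 = 4.9505 m


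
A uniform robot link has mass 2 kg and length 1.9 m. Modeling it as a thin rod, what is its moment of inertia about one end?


I = (1/3) * m * L^2
= (1/3) * 2 * 1.9^2
= 0.333333 * 2 * 3.61
= 2.4067 kg*m^2


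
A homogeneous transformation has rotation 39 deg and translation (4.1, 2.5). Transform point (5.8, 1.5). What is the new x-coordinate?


x' = cos(theta)*px - sin(theta)*py + tx
= 0.7771*5.8 - 0.6293*1.5 + 4.1
= 7.6635


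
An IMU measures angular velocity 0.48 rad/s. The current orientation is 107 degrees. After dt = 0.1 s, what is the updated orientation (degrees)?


delta_theta = w * dt = 0.48 * 0.1 = 0.048 rad
= 2.7502 deg
theta_new = 107 + 2.7502 = 109.7502 deg


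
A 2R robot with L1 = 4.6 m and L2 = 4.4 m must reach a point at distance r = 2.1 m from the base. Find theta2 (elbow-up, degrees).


cos(theta2) = (r^2 - L1^2 - L2^2) / (2*L1*L2)
cos(theta2) = (4.41 - 21.16 - 19.36) / 40.48
cos(theta2) = -0.892045
theta2 = 153.1314 degrees


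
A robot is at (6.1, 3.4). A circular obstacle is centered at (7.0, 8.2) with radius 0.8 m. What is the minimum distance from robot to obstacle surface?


center_dist = sqrt((6.1-7.0)^2 + (3.4-8.2)^2)
= sqrt(0.81 + 23.04)
= 4.8836
min_dist = center_dist - radius = 4.8836 - 0.8 = 4.0836 m


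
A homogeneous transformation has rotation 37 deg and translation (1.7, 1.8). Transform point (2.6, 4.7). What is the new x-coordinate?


x' = cos(theta)*px - sin(theta)*py + tx
= 0.7986*2.6 - 0.6018*4.7 + 1.7
= 0.9479


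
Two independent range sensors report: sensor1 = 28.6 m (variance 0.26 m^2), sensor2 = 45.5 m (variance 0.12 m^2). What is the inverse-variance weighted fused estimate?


w1 = (1/var1) / (1/var1 + 1/var2)
   = 3.8462 / (3.8462 + 8.3333) = 0.3158
w2 = 1 - w1 = 0.6842
fused = w1*s1 + w2*s2 = 9.0316 + 31.1316
= 40.1632 m


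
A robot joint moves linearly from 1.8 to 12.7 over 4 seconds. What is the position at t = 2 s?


s = t/T = 2/4 = 0.5
p(t) = p0 + (pf-p0)*s
= 1.8 + (12.7 - 1.8) * 0.5
= 7.25


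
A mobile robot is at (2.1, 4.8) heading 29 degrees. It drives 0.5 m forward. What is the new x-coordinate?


x_new = x0 + d*cos(theta)
= 2.1 + 0.5*cos(29)
= 2.1 + 0.4373
= 2.5373


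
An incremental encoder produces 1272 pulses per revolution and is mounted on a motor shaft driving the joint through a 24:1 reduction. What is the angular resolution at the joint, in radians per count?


counts per rev = 1272
effective counts at joint = 1272 * 24 = 30528
resolution = 2*pi / 30528
= 2.0582e-04 rad/count


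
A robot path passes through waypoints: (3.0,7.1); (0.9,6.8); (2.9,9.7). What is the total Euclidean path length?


Segment lengths:
  seg1 = sqrt((-2.1)^2 + (-0.3)^2) = 2.1213
  seg2 = sqrt((2.0)^2 + (2.9)^2) = 3.5228
Total = 5.6441


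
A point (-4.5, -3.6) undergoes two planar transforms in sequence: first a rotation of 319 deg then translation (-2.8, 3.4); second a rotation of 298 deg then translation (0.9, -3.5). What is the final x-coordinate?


After transform 1:
x1 = cos(319)*-4.5 - sin(319)*-3.6 + -2.8 = -8.558
y1 = sin(319)*-4.5 + cos(319)*-3.6 + 3.4 = 3.6353
After transform 2:
x2 = cos(298)*-8.558 - sin(298)*3.6353 + 0.9
= 0.092


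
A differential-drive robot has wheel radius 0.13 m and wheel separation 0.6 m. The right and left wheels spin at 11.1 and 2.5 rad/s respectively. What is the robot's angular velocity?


vR = r*wR = 0.13*11.1 = 1.443 m/s
vL = r*wL = 0.13*2.5 = 0.325 m/s
v = (vR+vL)/2 = 0.884 m/s
omega = (vR-vL)/L = 1.8633 rad/s
angular velocity = 1.8633 rad/s


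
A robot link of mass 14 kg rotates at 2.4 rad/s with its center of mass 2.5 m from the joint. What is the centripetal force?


F = m * omega^2 * r
= 14 * 2.4^2 * 2.5
= 14 * 5.76 * 2.5
= 201.6 N


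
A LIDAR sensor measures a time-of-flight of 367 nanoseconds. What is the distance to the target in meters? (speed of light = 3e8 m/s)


tof = 367 ns = 3.67e-07 s
dist = c * tof / 2
= 3e8 * 3.67e-07 / 2
= 55.05 m


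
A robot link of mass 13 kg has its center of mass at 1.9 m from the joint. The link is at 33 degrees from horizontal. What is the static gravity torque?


tau = m*g*L*cos(angle)
= 13 * 9.81 * 1.9 * cos(33 deg)
= 13 * 9.81 * 1.9 * 0.8387
= 203.2157 Nm


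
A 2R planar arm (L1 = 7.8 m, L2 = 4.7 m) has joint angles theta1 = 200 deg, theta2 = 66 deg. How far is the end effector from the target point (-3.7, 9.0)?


End effector via forward kinematics:
x = L1*cos(t1) + L2*cos(t1+t2) = -7.6575
y = L1*sin(t1) + L2*sin(t1+t2) = -7.3563
Distance to target:
d = sqrt((-3.7 - -7.6575)^2 + (9.0 - -7.3563)^2)
= sqrt(15.6615 + 267.5288)
= 16.8283 m


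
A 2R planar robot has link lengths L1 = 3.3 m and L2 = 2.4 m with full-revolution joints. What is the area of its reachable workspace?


r_max = L1 + L2 = 5.7 m
r_min = |L1 - L2| = 0.9 m
Area = pi*(r_max^2 - r_min^2)
= pi*(32.49 - 0.81)
= pi * 31.68
= 99.5257 m^2


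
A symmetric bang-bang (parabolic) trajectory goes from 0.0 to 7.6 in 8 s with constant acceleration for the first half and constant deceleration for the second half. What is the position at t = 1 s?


Symmetric rest-to-rest: each phase covers (pf-p0)/2 in time T/2. 0.5*a*(T/2)^2 = (pf-p0)/2 => a = 4*(pf-p0)/T^2
a = 4*(7.6-0.0)/8^2 = 0.475
t = 1 is in the acceleration phase (t <= T/2).
p = p0 + 0.5*a*t^2 = 0.0 + 0.5*0.475*1^2
= 0.2375
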